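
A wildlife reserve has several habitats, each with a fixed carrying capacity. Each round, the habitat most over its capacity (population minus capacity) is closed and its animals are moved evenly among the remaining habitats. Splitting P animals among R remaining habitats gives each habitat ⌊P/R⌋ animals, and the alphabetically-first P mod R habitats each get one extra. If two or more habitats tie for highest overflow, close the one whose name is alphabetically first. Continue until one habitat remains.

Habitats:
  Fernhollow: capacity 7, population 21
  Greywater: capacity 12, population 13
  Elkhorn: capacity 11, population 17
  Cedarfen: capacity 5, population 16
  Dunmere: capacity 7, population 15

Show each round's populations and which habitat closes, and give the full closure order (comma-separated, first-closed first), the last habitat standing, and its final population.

Round 1: Cedarfen=16 Dunmere=15 Elkhorn=17 Fernhollow=21 Greywater=13 → close Fernhollow (overflow 14)
  21÷4 = 5 each, +1 to first 1
Round 2: Cedarfen=22 Dunmere=20 Elkhorn=22 Greywater=18 → close Cedarfen (overflow 17)
  22÷3 = 7 each, +1 to first 1
Round 3: Dunmere=28 Elkhorn=29 Greywater=25 → close Dunmere (overflow 21)
  28÷2 = 14 each, +1 to first 0
Round 4: Elkhorn=43 Greywater=39 → close Elkhorn (overflow 32)
  43÷1 = 43 each, +1 to first 0

Closure order: Fernhollow, Cedarfen, Dunmere, Elkhorn
Last habitat: Greywater with 82 animals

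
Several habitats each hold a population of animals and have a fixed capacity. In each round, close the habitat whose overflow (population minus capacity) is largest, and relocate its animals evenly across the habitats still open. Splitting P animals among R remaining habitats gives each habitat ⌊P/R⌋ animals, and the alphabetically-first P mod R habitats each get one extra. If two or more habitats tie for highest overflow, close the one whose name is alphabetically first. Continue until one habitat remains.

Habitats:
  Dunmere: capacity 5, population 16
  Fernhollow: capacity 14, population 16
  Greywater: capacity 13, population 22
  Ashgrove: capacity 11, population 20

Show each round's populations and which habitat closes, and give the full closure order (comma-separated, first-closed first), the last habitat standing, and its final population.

Closure order: Dunmere, Ashgrove, Greywater
Last habitat: Fernhollow with 74 animals

Round 1: Ashgrove=20 Dunmere=16 Fernhollow=16 Greywater=22 → close Dunmere (overflow 11)
  16÷3 = 5 each, +1 to first 1
Round 2: Ashgrove=26 Fernhollow=21 Greywater=27 → close Ashgrove (overflow 15)
  26÷2 = 13 each, +1 to first 0
Round 3: Fernhollow=34 Greywater=40 → close Greywater (overflow 27)
  40÷1 = 40 each, +1 to first 0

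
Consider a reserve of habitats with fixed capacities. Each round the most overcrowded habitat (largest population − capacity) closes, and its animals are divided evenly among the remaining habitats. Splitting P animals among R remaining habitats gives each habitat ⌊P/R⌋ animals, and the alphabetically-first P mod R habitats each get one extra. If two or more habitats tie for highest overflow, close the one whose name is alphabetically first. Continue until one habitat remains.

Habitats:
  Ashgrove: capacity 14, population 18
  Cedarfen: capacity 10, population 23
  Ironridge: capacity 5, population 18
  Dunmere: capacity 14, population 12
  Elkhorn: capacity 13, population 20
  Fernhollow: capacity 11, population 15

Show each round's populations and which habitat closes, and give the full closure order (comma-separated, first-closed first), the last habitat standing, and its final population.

Round 1: Ashgrove=18 Cedarfen=23 Dunmere=12 Elkhorn=20 Fernhollow=15 Ironridge=18 → close Cedarfen (overflow 13)
  23÷5 = 4 each, +1 to first 3
Round 2: Ashgrove=23 Dunmere=17 Elkhorn=25 Fernhollow=19 Ironridge=22 → close Ironridge (overflow 17)
  22÷4 = 5 each, +1 to first 2
Round 3: Ashgrove=29 Dunmere=23 Elkhorn=30 Fernhollow=24 → close Elkhorn (overflow 17)
  30÷3 = 10 each, +1 to first 0
Round 4: Ashgrove=39 Dunmere=33 Fernhollow=34 → close Ashgrove (overflow 25)
  39÷2 = 19 each, +1 to first 1
Round 5: Dunmere=53 Fernhollow=53 → close Fernhollow (overflow 42)
  53÷1 = 53 each, +1 to first 0

Closure order: Cedarfen, Ironridge, Elkhorn, Ashgrove, Fernhollow
Last habitat: Dunmere with 106 animals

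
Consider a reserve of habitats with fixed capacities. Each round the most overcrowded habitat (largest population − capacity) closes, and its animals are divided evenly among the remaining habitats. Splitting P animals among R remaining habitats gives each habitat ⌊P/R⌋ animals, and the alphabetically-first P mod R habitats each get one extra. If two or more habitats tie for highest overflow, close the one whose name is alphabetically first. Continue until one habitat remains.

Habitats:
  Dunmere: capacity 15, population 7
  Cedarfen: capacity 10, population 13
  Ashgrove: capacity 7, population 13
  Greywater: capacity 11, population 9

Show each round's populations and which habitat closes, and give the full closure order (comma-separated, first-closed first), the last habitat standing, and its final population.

Round 1: Ashgrove=13 Cedarfen=13 Dunmere=7 Greywater=9 → close Ashgrove (overflow 6)
  13÷3 = 4 each, +1 to first 1
Round 2: Cedarfen=18 Dunmere=11 Greywater=13 → close Cedarfen (overflow 8)
  18÷2 = 9 each, +1 to first 0
Round 3: Dunmere=20 Greywater=22 → close Greywater (overflow 11)
  22÷1 = 22 each, +1 to first 0

Closure order: Ashgrove, Cedarfen, Greywater
Last habitat: Dunmere with 42 animals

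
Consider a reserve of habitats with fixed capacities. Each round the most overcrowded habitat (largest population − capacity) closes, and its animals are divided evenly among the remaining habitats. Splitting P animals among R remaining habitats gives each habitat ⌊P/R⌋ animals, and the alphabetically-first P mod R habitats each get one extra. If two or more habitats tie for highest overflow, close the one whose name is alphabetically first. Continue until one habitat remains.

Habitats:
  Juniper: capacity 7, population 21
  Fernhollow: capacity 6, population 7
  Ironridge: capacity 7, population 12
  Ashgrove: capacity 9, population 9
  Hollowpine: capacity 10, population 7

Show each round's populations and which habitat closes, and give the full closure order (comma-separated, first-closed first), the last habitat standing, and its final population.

Round 1: Ashgrove=9 Fernhollow=7 Hollowpine=7 Ironridge=12 Juniper=21 → close Juniper (overflow 14)
  21÷4 = 5 each, +1 to first 1
Round 2: Ashgrove=15 Fernhollow=12 Hollowpine=12 Ironridge=17 → close Ironridge (overflow 10)
  17÷3 = 5 each, +1 to first 2
Round 3: Ashgrove=21 Fernhollow=18 Hollowpine=17 → close Ashgrove (overflow 12)
  21÷2 = 10 each, +1 to first 1
Round 4: Fernhollow=29 Hollowpine=27 → close Fernhollow (overflow 23)
  29÷1 = 29 each, +1 to first 0

Closure order: Juniper, Ironridge, Ashgrove, Fernhollow
Last habitat: Hollowpine with 56 animals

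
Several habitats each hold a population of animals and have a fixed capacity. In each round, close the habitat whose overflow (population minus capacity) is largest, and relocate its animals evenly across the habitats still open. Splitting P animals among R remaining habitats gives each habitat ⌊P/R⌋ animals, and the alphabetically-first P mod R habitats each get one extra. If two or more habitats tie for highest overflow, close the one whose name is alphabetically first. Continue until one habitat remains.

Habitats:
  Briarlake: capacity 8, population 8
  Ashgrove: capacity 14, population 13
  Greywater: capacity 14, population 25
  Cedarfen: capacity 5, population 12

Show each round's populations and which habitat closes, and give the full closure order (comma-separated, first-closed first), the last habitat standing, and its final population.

Round 1: Ashgrove=13 Briarlake=8 Cedarfen=12 Greywater=25 → close Greywater (overflow 11)
  25÷3 = 8 each, +1 to first 1
Round 2: Ashgrove=22 Briarlake=16 Cedarfen=20 → close Cedarfen (overflow 15)
  20÷2 = 10 each, +1 to first 0
Round 3: Ashgrove=32 Briarlake=26 → close Ashgrove (overflow 18)
  32÷1 = 32 each, +1 to first 0

Closure order: Greywater, Cedarfen, Ashgrove
Last habitat: Briarlake with 58 animals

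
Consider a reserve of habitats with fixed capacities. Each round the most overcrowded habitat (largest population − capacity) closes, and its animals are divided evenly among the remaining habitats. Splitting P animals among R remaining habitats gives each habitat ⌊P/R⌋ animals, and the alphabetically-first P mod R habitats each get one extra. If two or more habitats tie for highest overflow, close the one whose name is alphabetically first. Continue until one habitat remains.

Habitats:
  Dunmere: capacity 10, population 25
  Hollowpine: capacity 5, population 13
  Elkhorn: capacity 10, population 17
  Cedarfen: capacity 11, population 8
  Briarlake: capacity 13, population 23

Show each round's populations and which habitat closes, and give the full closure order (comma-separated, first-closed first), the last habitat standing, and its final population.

Round 1: Briarlake=23 Cedarfen=8 Dunmere=25 Elkhorn=17 Hollowpine=13 → close Dunmere (overflow 15)
  25÷4 = 6 each, +1 to first 1
Round 2: Briarlake=30 Cedarfen=14 Elkhorn=23 Hollowpine=19 → close Briarlake (overflow 17)
  30÷3 = 10 each, +1 to first 0
Round 3: Cedarfen=24 Elkhorn=33 Hollowpine=29 → close Hollowpine (overflow 24)
  29÷2 = 14 each, +1 to first 1
Round 4: Cedarfen=39 Elkhorn=47 → close Elkhorn (overflow 37)
  47÷1 = 47 each, +1 to first 0

Closure order: Dunmere, Briarlake, Hollowpine, Elkhorn
Last habitat: Cedarfen with 86 animals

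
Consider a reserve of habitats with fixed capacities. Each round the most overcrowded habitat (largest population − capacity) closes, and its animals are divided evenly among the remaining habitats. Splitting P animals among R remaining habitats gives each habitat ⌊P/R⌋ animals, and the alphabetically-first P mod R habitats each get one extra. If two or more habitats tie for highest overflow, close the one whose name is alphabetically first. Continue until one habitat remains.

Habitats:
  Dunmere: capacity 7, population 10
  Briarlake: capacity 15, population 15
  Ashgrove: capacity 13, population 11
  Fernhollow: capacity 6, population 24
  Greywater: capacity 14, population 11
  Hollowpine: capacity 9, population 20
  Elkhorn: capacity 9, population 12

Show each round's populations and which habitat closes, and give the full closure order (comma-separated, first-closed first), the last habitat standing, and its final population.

Closure order: Fernhollow, Hollowpine, Dunmere, Elkhorn, Briarlake, Ashgrove
Last habitat: Greywater with 103 animals

Round 1: Ashgrove=11 Briarlake=15 Dunmere=10 Elkhorn=12 Fernhollow=24 Greywater=11 Hollowpine=20 → close Fernhollow (overflow 18)
  24÷6 = 4 each, +1 to first 0
Round 2: Ashgrove=15 Briarlake=19 Dunmere=14 Elkhorn=16 Greywater=15 Hollowpine=24 → close Hollowpine (overflow 15)
  24÷5 = 4 each, +1 to first 4
Round 3: Ashgrove=20 Briarlake=24 Dunmere=19 Elkhorn=21 Greywater=19 → close Dunmere (overflow 12)
  19÷4 = 4 each, +1 to first 3
Round 4: Ashgrove=25 Briarlake=29 Elkhorn=26 Greywater=23 → close Elkhorn (overflow 17)
  26÷3 = 8 each, +1 to first 2
Round 5: Ashgrove=34 Briarlake=38 Greywater=31 → close Briarlake (overflow 23)
  38÷2 = 19 each, +1 to first 0
Round 6: Ashgrove=53 Greywater=50 → close Ashgrove (overflow 40)
  53÷1 = 53 each, +1 to first 0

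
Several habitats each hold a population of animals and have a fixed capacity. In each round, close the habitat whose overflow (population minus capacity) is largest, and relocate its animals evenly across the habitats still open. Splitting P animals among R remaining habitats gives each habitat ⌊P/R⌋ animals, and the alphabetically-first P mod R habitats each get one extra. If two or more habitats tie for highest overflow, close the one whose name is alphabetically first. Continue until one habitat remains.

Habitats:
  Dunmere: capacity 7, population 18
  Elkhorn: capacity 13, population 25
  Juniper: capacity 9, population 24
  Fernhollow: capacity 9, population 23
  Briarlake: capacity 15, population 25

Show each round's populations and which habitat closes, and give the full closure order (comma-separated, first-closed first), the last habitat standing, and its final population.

Closure order: Juniper, Fernhollow, Dunmere, Elkhorn
Last habitat: Briarlake with 115 animals

Round 1: Briarlake=25 Dunmere=18 Elkhorn=25 Fernhollow=23 Juniper=24 → close Juniper (overflow 15)
  24÷4 = 6 each, +1 to first 0
Round 2: Briarlake=31 Dunmere=24 Elkhorn=31 Fernhollow=29 → close Fernhollow (overflow 20)
  29÷3 = 9 each, +1 to first 2
Round 3: Briarlake=41 Dunmere=34 Elkhorn=40 → close Dunmere (overflow 27)
  34÷2 = 17 each, +1 to first 0
Round 4: Briarlake=58 Elkhorn=57 → close Elkhorn (overflow 44)
  57÷1 = 57 each, +1 to first 0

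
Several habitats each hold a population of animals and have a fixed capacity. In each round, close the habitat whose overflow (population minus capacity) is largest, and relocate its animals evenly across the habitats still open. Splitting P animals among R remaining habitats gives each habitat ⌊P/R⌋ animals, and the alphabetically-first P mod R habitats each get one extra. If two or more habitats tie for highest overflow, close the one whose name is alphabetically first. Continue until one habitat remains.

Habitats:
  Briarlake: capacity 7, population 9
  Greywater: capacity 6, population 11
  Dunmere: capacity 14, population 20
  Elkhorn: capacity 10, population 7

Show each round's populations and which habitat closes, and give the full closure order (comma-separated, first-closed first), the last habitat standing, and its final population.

Round 1: Briarlake=9 Dunmere=20 Elkhorn=7 Greywater=11 → close Dunmere (overflow 6)
  20÷3 = 6 each, +1 to first 2
Round 2: Briarlake=16 Elkhorn=14 Greywater=17 → close Greywater (overflow 11)
  17÷2 = 8 each, +1 to first 1
Round 3: Briarlake=25 Elkhorn=22 → close Briarlake (overflow 18)
  25÷1 = 25 each, +1 to first 0

Closure order: Dunmere, Greywater, Briarlake
Last habitat: Elkhorn with 47 animals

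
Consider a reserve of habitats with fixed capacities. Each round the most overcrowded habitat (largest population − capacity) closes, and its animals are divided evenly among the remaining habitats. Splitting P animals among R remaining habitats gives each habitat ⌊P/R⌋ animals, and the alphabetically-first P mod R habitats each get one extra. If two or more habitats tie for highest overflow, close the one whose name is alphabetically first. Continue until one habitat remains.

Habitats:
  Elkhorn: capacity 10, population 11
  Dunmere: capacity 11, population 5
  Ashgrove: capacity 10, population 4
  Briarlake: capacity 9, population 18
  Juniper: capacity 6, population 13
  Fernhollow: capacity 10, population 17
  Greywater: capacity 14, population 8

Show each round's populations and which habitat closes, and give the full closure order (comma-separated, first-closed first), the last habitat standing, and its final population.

Closure order: Briarlake, Fernhollow, Juniper, Elkhorn, Ashgrove, Dunmere
Last habitat: Greywater with 76 animals

Round 1: Ashgrove=4 Briarlake=18 Dunmere=5 Elkhorn=11 Fernhollow=17 Greywater=8 Juniper=13 → close Briarlake (overflow 9)
  18÷6 = 3 each, +1 to first 0
Round 2: Ashgrove=7 Dunmere=8 Elkhorn=14 Fernhollow=20 Greywater=11 Juniper=16 → close Fernhollow (overflow 10)
  20÷5 = 4 each, +1 to first 0
Round 3: Ashgrove=11 Dunmere=12 Elkhorn=18 Greywater=15 Juniper=20 → close Juniper (overflow 14)
  20÷4 = 5 each, +1 to first 0
Round 4: Ashgrove=16 Dunmere=17 Elkhorn=23 Greywater=20 → close Elkhorn (overflow 13)
  23÷3 = 7 each, +1 to first 2
Round 5: Ashgrove=24 Dunmere=25 Greywater=27 → close Ashgrove (overflow 14)
  24÷2 = 12 each, +1 to first 0
Round 6: Dunmere=37 Greywater=39 → close Dunmere (overflow 26)
  37÷1 = 37 each, +1 to first 0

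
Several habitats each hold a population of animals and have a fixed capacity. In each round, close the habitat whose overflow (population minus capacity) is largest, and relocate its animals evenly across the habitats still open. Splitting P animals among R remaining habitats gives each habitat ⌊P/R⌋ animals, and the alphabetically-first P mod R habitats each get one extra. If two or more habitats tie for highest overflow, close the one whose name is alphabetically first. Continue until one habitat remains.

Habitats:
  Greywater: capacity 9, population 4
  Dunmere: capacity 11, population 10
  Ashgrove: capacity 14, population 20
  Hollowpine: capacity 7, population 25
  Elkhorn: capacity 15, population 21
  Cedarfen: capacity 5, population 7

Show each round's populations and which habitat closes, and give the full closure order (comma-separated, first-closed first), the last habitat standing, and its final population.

Closure order: Hollowpine, Ashgrove, Elkhorn, Cedarfen, Dunmere
Last habitat: Greywater with 87 animals

Round 1: Ashgrove=20 Cedarfen=7 Dunmere=10 Elkhorn=21 Greywater=4 Hollowpine=25 → close Hollowpine (overflow 18)
  25÷5 = 5 each, +1 to first 0
Round 2: Ashgrove=25 Cedarfen=12 Dunmere=15 Elkhorn=26 Greywater=9 → close Ashgrove (overflow 11)
  25÷4 = 6 each, +1 to first 1
Round 3: Cedarfen=19 Dunmere=21 Elkhorn=32 Greywater=15 → close Elkhorn (overflow 17)
  32÷3 = 10 each, +1 to first 2
Round 4: Cedarfen=30 Dunmere=32 Greywater=25 → close Cedarfen (overflow 25)
  30÷2 = 15 each, +1 to first 0
Round 5: Dunmere=47 Greywater=40 → close Dunmere (overflow 36)
  47÷1 = 47 each, +1 to first 0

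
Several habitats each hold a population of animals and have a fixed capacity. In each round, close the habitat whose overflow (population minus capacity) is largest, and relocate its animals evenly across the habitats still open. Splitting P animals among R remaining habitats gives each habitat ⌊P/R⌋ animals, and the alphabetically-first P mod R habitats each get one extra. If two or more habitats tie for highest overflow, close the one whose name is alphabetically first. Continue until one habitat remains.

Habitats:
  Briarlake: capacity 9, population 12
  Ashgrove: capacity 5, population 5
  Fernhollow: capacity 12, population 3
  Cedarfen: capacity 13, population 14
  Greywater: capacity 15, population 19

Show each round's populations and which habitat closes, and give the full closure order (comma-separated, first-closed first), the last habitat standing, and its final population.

Round 1: Ashgrove=5 Briarlake=12 Cedarfen=14 Fernhollow=3 Greywater=19 → close Greywater (overflow 4)
  19÷4 = 4 each, +1 to first 3
Round 2: Ashgrove=10 Briarlake=17 Cedarfen=19 Fernhollow=7 → close Briarlake (overflow 8)
  17÷3 = 5 each, +1 to first 2
Round 3: Ashgrove=16 Cedarfen=25 Fernhollow=12 → close Cedarfen (overflow 12)
  25÷2 = 12 each, +1 to first 1
Round 4: Ashgrove=29 Fernhollow=24 → close Ashgrove (overflow 24)
  29÷1 = 29 each, +1 to first 0

Closure order: Greywater, Briarlake, Cedarfen, Ashgrove
Last habitat: Fernhollow with 53 animals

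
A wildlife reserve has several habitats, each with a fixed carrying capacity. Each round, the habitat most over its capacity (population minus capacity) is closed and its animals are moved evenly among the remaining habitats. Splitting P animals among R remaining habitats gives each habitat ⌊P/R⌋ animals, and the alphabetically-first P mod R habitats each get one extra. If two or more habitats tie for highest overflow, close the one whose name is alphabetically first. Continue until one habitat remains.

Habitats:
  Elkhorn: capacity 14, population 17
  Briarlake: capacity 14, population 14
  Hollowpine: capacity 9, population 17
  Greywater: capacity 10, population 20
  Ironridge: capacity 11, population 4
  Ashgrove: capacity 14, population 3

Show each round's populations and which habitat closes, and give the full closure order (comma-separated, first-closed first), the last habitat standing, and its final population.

Round 1: Ashgrove=3 Briarlake=14 Elkhorn=17 Greywater=20 Hollowpine=17 Ironridge=4 → close Greywater (overflow 10)
  20÷5 = 4 each, +1 to first 0
Round 2: Ashgrove=7 Briarlake=18 Elkhorn=21 Hollowpine=21 Ironridge=8 → close Hollowpine (overflow 12)
  21÷4 = 5 each, +1 to first 1
Round 3: Ashgrove=13 Briarlake=23 Elkhorn=26 Ironridge=13 → close Elkhorn (overflow 12)
  26÷3 = 8 each, +1 to first 2
Round 4: Ashgrove=22 Briarlake=32 Ironridge=21 → close Briarlake (overflow 18)
  32÷2 = 16 each, +1 to first 0
Round 5: Ashgrove=38 Ironridge=37 → close Ironridge (overflow 26)
  37÷1 = 37 each, +1 to first 0

Closure order: Greywater, Hollowpine, Elkhorn, Briarlake, Ironridge
Last habitat: Ashgrove with 75 animals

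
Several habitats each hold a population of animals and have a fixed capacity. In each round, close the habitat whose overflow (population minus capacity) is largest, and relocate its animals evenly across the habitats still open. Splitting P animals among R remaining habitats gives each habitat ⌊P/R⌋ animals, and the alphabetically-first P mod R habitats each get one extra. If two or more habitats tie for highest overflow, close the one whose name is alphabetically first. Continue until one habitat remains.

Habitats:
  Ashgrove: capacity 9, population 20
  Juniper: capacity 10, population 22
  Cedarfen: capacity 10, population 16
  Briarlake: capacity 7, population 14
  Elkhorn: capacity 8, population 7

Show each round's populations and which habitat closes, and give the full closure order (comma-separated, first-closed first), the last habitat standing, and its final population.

Round 1: Ashgrove=20 Briarlake=14 Cedarfen=16 Elkhorn=7 Juniper=22 → close Juniper (overflow 12)
  22÷4 = 5 each, +1 to first 2
Round 2: Ashgrove=26 Briarlake=20 Cedarfen=21 Elkhorn=12 → close Ashgrove (overflow 17)
  26÷3 = 8 each, +1 to first 2
Round 3: Briarlake=29 Cedarfen=30 Elkhorn=20 → close Briarlake (overflow 22)
  29÷2 = 14 each, +1 to first 1
Round 4: Cedarfen=45 Elkhorn=34 → close Cedarfen (overflow 35)
  45÷1 = 45 each, +1 to first 0

Closure order: Juniper, Ashgrove, Briarlake, Cedarfen
Last habitat: Elkhorn with 79 animals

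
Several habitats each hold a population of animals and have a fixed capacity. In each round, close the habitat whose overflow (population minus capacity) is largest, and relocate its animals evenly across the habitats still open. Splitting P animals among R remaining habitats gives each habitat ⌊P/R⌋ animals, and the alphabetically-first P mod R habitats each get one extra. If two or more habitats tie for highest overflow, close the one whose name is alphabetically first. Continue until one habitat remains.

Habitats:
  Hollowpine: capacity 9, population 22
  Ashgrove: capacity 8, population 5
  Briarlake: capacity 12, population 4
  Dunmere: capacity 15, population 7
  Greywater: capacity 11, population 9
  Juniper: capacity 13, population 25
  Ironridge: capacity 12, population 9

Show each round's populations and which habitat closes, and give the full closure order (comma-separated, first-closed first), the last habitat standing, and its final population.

Closure order: Hollowpine, Juniper, Ashgrove, Greywater, Ironridge, Briarlake
Last habitat: Dunmere with 81 animals

Round 1: Ashgrove=5 Briarlake=4 Dunmere=7 Greywater=9 Hollowpine=22 Ironridge=9 Juniper=25 → close Hollowpine (overflow 13)
  22÷6 = 3 each, +1 to first 4
Round 2: Ashgrove=9 Briarlake=8 Dunmere=11 Greywater=13 Ironridge=12 Juniper=28 → close Juniper (overflow 15)
  28÷5 = 5 each, +1 to first 3
Round 3: Ashgrove=15 Briarlake=14 Dunmere=17 Greywater=18 Ironridge=17 → close Ashgrove (overflow 7)
  15÷4 = 3 each, +1 to first 3
Round 4: Briarlake=18 Dunmere=21 Greywater=22 Ironridge=20 → close Greywater (overflow 11)
  22÷3 = 7 each, +1 to first 1
Round 5: Briarlake=26 Dunmere=28 Ironridge=27 → close Ironridge (overflow 15)
  27÷2 = 13 each, +1 to first 1
Round 6: Briarlake=40 Dunmere=41 → close Briarlake (overflow 28)
  40÷1 = 40 each, +1 to first 0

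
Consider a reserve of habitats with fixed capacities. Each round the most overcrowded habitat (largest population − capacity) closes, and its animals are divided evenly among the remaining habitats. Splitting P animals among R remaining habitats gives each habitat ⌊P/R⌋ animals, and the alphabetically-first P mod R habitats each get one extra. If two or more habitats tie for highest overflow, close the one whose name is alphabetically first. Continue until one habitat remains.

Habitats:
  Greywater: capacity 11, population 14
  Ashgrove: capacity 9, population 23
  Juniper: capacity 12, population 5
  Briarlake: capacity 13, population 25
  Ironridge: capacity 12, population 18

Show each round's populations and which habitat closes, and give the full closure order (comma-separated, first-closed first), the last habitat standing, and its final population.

Closure order: Ashgrove, Briarlake, Ironridge, Greywater
Last habitat: Juniper with 85 animals

Round 1: Ashgrove=23 Briarlake=25 Greywater=14 Ironridge=18 Juniper=5 → close Ashgrove (overflow 14)
  23÷4 = 5 each, +1 to first 3
Round 2: Briarlake=31 Greywater=20 Ironridge=24 Juniper=10 → close Briarlake (overflow 18)
  31÷3 = 10 each, +1 to first 1
Round 3: Greywater=31 Ironridge=34 Juniper=20 → close Ironridge (overflow 22)
  34÷2 = 17 each, +1 to first 0
Round 4: Greywater=48 Juniper=37 → close Greywater (overflow 37)
  48÷1 = 48 each, +1 to first 0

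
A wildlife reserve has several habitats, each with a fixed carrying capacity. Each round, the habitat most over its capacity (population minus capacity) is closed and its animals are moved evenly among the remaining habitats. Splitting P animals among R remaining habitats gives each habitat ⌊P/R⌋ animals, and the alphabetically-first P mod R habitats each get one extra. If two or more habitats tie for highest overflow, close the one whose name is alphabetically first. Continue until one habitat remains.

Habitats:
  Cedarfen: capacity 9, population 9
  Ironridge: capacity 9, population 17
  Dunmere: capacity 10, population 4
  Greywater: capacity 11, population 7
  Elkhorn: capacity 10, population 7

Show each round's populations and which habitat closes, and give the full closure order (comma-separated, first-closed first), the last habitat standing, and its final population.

Round 1: Cedarfen=9 Dunmere=4 Elkhorn=7 Greywater=7 Ironridge=17 → close Ironridge (overflow 8)
  17÷4 = 4 each, +1 to first 1
Round 2: Cedarfen=14 Dunmere=8 Elkhorn=11 Greywater=11 → close Cedarfen (overflow 5)
  14÷3 = 4 each, +1 to first 2
Round 3: Dunmere=13 Elkhorn=16 Greywater=15 → close Elkhorn (overflow 6)
  16÷2 = 8 each, +1 to first 0
Round 4: Dunmere=21 Greywater=23 → close Greywater (overflow 12)
  23÷1 = 23 each, +1 to first 0

Closure order: Ironridge, Cedarfen, Elkhorn, Greywater
Last habitat: Dunmere with 44 animals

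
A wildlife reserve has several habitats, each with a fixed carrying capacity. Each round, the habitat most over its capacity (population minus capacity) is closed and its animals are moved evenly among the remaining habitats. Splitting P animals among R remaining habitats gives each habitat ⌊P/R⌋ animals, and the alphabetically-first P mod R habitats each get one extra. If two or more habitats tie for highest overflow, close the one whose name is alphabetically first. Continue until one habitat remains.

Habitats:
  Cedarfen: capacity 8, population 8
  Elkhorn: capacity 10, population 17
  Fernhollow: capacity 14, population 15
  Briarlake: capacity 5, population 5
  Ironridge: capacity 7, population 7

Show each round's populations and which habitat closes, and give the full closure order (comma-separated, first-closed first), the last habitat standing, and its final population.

Closure order: Elkhorn, Briarlake, Cedarfen, Fernhollow
Last habitat: Ironridge with 52 animals

Round 1: Briarlake=5 Cedarfen=8 Elkhorn=17 Fernhollow=15 Ironridge=7 → close Elkhorn (overflow 7)
  17÷4 = 4 each, +1 to first 1
Round 2: Briarlake=10 Cedarfen=12 Fernhollow=19 Ironridge=11 → close Briarlake (overflow 5)
  10÷3 = 3 each, +1 to first 1
Round 3: Cedarfen=16 Fernhollow=22 Ironridge=14 → close Cedarfen (overflow 8)
  16÷2 = 8 each, +1 to first 0
Round 4: Fernhollow=30 Ironridge=22 → close Fernhollow (overflow 16)
  30÷1 = 30 each, +1 to first 0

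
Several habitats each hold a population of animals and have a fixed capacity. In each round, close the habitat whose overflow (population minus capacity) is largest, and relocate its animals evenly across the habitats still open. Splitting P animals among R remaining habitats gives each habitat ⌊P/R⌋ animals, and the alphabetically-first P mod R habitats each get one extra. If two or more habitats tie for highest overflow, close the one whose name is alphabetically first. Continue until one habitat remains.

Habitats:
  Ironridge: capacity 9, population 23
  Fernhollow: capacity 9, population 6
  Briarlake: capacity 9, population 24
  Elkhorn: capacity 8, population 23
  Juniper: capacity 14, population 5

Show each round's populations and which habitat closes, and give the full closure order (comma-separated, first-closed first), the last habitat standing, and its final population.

Closure order: Briarlake, Elkhorn, Ironridge, Fernhollow
Last habitat: Juniper with 81 animals

Round 1: Briarlake=24 Elkhorn=23 Fernhollow=6 Ironridge=23 Juniper=5 → close Briarlake (overflow 15)
  24÷4 = 6 each, +1 to first 0
Round 2: Elkhorn=29 Fernhollow=12 Ironridge=29 Juniper=11 → close Elkhorn (overflow 21)
  29÷3 = 9 each, +1 to first 2
Round 3: Fernhollow=22 Ironridge=39 Juniper=20 → close Ironridge (overflow 30)
  39÷2 = 19 each, +1 to first 1
Round 4: Fernhollow=42 Juniper=39 → close Fernhollow (overflow 33)
  42÷1 = 42 each, +1 to first 0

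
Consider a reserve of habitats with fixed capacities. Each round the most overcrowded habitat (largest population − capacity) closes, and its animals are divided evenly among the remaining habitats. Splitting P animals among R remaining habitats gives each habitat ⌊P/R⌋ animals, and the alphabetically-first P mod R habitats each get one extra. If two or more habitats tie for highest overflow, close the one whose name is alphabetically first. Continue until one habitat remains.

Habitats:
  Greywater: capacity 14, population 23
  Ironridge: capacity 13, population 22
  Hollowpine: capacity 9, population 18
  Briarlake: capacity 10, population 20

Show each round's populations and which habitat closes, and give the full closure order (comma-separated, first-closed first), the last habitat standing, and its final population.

Closure order: Briarlake, Greywater, Hollowpine
Last habitat: Ironridge with 83 animals

Round 1: Briarlake=20 Greywater=23 Hollowpine=18 Ironridge=22 → close Briarlake (overflow 10)
  20÷3 = 6 each, +1 to first 2
Round 2: Greywater=30 Hollowpine=25 Ironridge=28 → close Greywater (overflow 16)
  30÷2 = 15 each, +1 to first 0
Round 3: Hollowpine=40 Ironridge=43 → close Hollowpine (overflow 31)
  40÷1 = 40 each, +1 to first 0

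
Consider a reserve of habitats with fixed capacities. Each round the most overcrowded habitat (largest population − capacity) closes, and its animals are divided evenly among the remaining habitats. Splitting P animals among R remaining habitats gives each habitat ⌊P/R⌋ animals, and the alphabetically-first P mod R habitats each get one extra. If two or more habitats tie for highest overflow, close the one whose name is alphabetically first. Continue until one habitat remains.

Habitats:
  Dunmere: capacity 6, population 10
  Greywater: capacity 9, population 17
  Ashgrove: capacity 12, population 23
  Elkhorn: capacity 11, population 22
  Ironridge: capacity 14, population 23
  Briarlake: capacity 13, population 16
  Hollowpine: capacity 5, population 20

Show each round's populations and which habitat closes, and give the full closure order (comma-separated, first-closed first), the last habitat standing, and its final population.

Round 1: Ashgrove=23 Briarlake=16 Dunmere=10 Elkhorn=22 Greywater=17 Hollowpine=20 Ironridge=23 → close Hollowpine (overflow 15)
  20÷6 = 3 each, +1 to first 2
Round 2: Ashgrove=27 Briarlake=20 Dunmere=13 Elkhorn=25 Greywater=20 Ironridge=26 → close Ashgrove (overflow 15)
  27÷5 = 5 each, +1 to first 2
Round 3: Briarlake=26 Dunmere=19 Elkhorn=30 Greywater=25 Ironridge=31 → close Elkhorn (overflow 19)
  30÷4 = 7 each, +1 to first 2
Round 4: Briarlake=34 Dunmere=27 Greywater=32 Ironridge=38 → close Ironridge (overflow 24)
  38÷3 = 12 each, +1 to first 2
Round 5: Briarlake=47 Dunmere=40 Greywater=44 → close Greywater (overflow 35)
  44÷2 = 22 each, +1 to first 0
Round 6: Briarlake=69 Dunmere=62 → close Briarlake (overflow 56)
  69÷1 = 69 each, +1 to first 0

Closure order: Hollowpine, Ashgrove, Elkhorn, Ironridge, Greywater, Briarlake
Last habitat: Dunmere with 131 animals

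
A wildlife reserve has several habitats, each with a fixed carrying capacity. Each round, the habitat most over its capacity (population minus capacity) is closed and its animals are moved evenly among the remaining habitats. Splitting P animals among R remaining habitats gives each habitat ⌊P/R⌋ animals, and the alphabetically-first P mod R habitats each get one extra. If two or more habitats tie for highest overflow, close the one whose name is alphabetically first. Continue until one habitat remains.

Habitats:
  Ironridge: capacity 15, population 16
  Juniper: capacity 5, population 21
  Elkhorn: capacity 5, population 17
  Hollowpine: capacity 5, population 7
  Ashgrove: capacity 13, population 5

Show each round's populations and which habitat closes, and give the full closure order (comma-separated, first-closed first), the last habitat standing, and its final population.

Round 1: Ashgrove=5 Elkhorn=17 Hollowpine=7 Ironridge=16 Juniper=21 → close Juniper (overflow 16)
  21÷4 = 5 each, +1 to first 1
Round 2: Ashgrove=11 Elkhorn=22 Hollowpine=12 Ironridge=21 → close Elkhorn (overflow 17)
  22÷3 = 7 each, +1 to first 1
Round 3: Ashgrove=19 Hollowpine=19 Ironridge=28 → close Hollowpine (overflow 14)
  19÷2 = 9 each, +1 to first 1
Round 4: Ashgrove=29 Ironridge=37 → close Ironridge (overflow 22)
  37÷1 = 37 each, +1 to first 0

Closure order: Juniper, Elkhorn, Hollowpine, Ironridge
Last habitat: Ashgrove with 66 animals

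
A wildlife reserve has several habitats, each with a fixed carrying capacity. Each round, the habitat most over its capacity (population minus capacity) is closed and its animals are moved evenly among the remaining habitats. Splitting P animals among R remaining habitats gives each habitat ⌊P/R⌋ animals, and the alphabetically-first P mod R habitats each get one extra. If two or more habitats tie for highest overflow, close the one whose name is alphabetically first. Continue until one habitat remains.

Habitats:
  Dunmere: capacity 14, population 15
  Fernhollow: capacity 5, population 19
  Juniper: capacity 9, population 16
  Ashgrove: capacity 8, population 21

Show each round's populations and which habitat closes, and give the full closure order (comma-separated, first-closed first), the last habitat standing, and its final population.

Closure order: Fernhollow, Ashgrove, Juniper
Last habitat: Dunmere with 71 animals

Round 1: Ashgrove=21 Dunmere=15 Fernhollow=19 Juniper=16 → close Fernhollow (overflow 14)
  19÷3 = 6 each, +1 to first 1
Round 2: Ashgrove=28 Dunmere=21 Juniper=22 → close Ashgrove (overflow 20)
  28÷2 = 14 each, +1 to first 0
Round 3: Dunmere=35 Juniper=36 → close Juniper (overflow 27)
  36÷1 = 36 each, +1 to first 0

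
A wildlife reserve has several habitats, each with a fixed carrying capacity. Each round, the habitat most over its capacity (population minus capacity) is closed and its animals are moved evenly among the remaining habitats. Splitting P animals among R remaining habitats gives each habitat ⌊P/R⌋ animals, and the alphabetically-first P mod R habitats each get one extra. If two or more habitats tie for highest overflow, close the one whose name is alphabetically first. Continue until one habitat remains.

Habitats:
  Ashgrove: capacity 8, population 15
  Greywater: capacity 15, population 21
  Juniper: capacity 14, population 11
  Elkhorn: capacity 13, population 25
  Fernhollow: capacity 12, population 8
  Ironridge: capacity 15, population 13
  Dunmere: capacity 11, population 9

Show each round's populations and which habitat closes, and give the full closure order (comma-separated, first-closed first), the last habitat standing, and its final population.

Closure order: Elkhorn, Ashgrove, Greywater, Dunmere, Ironridge, Fernhollow
Last habitat: Juniper with 102 animals

Round 1: Ashgrove=15 Dunmere=9 Elkhorn=25 Fernhollow=8 Greywater=21 Ironridge=13 Juniper=11 → close Elkhorn (overflow 12)
  25÷6 = 4 each, +1 to first 1
Round 2: Ashgrove=20 Dunmere=13 Fernhollow=12 Greywater=25 Ironridge=17 Juniper=15 → close Ashgrove (overflow 12)
  20÷5 = 4 each, +1 to first 0
Round 3: Dunmere=17 Fernhollow=16 Greywater=29 Ironridge=21 Juniper=19 → close Greywater (overflow 14)
  29÷4 = 7 each, +1 to first 1
Round 4: Dunmere=25 Fernhollow=23 Ironridge=28 Juniper=26 → close Dunmere (overflow 14)
  25÷3 = 8 each, +1 to first 1
Round 5: Fernhollow=32 Ironridge=36 Juniper=34 → close Ironridge (overflow 21)
  36÷2 = 18 each, +1 to first 0
Round 6: Fernhollow=50 Juniper=52 → close Fernhollow (overflow 38)
  50÷1 = 50 each, +1 to first 0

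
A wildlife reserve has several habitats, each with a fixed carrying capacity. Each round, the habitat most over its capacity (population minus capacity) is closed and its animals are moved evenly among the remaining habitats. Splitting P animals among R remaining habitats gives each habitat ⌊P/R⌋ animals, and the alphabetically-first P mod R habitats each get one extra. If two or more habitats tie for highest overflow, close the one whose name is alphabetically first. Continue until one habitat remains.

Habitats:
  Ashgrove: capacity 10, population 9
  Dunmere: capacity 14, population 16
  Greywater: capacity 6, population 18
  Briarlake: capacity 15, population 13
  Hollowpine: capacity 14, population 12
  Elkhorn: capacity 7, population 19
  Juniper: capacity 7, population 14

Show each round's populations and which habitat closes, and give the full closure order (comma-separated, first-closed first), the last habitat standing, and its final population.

Round 1: Ashgrove=9 Briarlake=13 Dunmere=16 Elkhorn=19 Greywater=18 Hollowpine=12 Juniper=14 → close Elkhorn (overflow 12)
  19÷6 = 3 each, +1 to first 1
Round 2: Ashgrove=13 Briarlake=16 Dunmere=19 Greywater=21 Hollowpine=15 Juniper=17 → close Greywater (overflow 15)
  21÷5 = 4 each, +1 to first 1
Round 3: Ashgrove=18 Briarlake=20 Dunmere=23 Hollowpine=19 Juniper=21 → close Juniper (overflow 14)
  21÷4 = 5 each, +1 to first 1
Round 4: Ashgrove=24 Briarlake=25 Dunmere=28 Hollowpine=24 → close Ashgrove (overflow 14)
  24÷3 = 8 each, +1 to first 0
Round 5: Briarlake=33 Dunmere=36 Hollowpine=32 → close Dunmere (overflow 22)
  36÷2 = 18 each, +1 to first 0
Round 6: Briarlake=51 Hollowpine=50 → close Briarlake (overflow 36)
  51÷1 = 51 each, +1 to first 0

Closure order: Elkhorn, Greywater, Juniper, Ashgrove, Dunmere, Briarlake
Last habitat: Hollowpine with 101 animals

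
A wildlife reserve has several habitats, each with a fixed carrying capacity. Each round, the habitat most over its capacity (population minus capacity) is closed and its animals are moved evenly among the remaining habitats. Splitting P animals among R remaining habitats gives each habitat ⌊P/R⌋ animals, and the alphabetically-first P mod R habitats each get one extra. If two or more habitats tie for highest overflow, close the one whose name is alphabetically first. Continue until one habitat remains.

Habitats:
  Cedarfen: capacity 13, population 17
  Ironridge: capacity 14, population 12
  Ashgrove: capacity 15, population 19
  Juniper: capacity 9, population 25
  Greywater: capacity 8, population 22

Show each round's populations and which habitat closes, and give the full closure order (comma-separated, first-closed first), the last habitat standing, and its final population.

Closure order: Juniper, Greywater, Ashgrove, Cedarfen
Last habitat: Ironridge with 95 animals

Round 1: Ashgrove=19 Cedarfen=17 Greywater=22 Ironridge=12 Juniper=25 → close Juniper (overflow 16)
  25÷4 = 6 each, +1 to first 1
Round 2: Ashgrove=26 Cedarfen=23 Greywater=28 Ironridge=18 → close Greywater (overflow 20)
  28÷3 = 9 each, +1 to first 1
Round 3: Ashgrove=36 Cedarfen=32 Ironridge=27 → close Ashgrove (overflow 21)
  36÷2 = 18 each, +1 to first 0
Round 4: Cedarfen=50 Ironridge=45 → close Cedarfen (overflow 37)
  50÷1 = 50 each, +1 to first 0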